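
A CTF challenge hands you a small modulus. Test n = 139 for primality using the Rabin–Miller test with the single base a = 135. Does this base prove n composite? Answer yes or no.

n − 1 = 138 = 2^1 · 69, so s = 1 and d = 69.
By repeated squaring, 135^69 ≡ 138 (mod 139).
x_0 = 135^69 mod 139 = 138.
x_0 = 138 ≡ −1, so 135 is not a witness.

no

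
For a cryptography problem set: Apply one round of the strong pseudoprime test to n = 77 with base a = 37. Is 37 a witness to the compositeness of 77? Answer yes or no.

yes

n − 1 = 76 = 2^2 · 19, so s = 2 and d = 19.
Repeated squaring mod 77: 37^1 ≡ 37, 37^2 ≡ 60, 37^4 ≡ 58, 37^8 ≡ 53, 37^16 ≡ 37.
19 = 16 + 2 + 1, so 37^19 ≡ 37·60·37 ≡ 58 (mod 77).
x_0 = 37^19 mod 77 = 58.
x_0 is neither 1 nor 76, so continue squaring.
x_1 = 58^2 mod 77 = 53.
Reached i = s−1 = 1 without hitting −1: 37 is a Miller–Rabin witness and 77 is composite.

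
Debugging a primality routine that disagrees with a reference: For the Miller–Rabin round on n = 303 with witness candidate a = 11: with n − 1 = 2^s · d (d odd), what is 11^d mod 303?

n − 1 = 302 = 2^1 · 151, so s = 1 and d = 151.
Repeated squaring mod 303: 11^1 ≡ 11, 11^2 ≡ 121, 11^4 ≡ 97, 11^8 ≡ 16, 11^16 ≡ 256, 11^32 ≡ 88, 11^64 ≡ 169, 11^128 ≡ 79.
151 = 128 + 16 + 4 + 2 + 1, so 11^151 ≡ 79·256·97·121·11 ≡ 191 (mod 303).

191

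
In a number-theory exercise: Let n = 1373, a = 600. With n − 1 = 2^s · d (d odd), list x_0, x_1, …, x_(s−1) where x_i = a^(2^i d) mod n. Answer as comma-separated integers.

1, 1

n − 1 = 1372 = 2^2 · 343, so s = 2 and d = 343.
x_0 = 600^343 mod 1373 = 1.
x_1 = 1^2 mod 1373 = 1.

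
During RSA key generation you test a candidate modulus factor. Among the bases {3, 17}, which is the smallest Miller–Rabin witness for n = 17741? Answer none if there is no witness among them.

n − 1 = 17740 = 2^2 · 4435, so s = 2 and d = 4435.
Base 3: x_0 = 3^4435 mod 17741 = 4670. x_0 is neither 1 nor 17740, so continue squaring. x_1 = 4670^2 mod 17741 = 5211. Reached i = s−1 = 1 without hitting −1: 3 is a Miller–Rabin witness and 17741 is composite.
Base 17: x_0 = 17^4435 mod 17741 = 5349. x_0 is neither 1 nor 17740, so continue squaring. x_1 = 5349^2 mod 17741 = 13309. Reached i = s−1 = 1 without hitting −1: 17 is a Miller–Rabin witness and 17741 is composite.
The smallest witness among the given bases is 3.

3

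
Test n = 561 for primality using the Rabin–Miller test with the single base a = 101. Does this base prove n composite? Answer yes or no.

n − 1 = 560 = 2^4 · 35, so s = 4 and d = 35.
x_0 = 101^35 mod 561 = 560.
x_0 = 560 ≡ −1, so 101 is not a witness.

no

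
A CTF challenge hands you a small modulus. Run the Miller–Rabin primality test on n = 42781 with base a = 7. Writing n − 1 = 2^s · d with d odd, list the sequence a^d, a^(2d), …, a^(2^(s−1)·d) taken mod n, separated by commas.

n − 1 = 42780 = 2^2 · 10695, so s = 2 and d = 10695.
x_0 = 7^10695 mod 42781 = 37712.
x_1 = 37712^2 mod 42781 = 26161.

37712, 26161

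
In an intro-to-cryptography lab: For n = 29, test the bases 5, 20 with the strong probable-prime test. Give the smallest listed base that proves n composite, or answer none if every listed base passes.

none

n − 1 = 28 = 2^2 · 7, so s = 2 and d = 7.
Base 5: x_0 = 5^7 mod 29 = 28. x_0 = 28 ≡ −1, so 5 is not a witness.
Base 20: x_0 = 20^7 mod 29 = 1. x_0 = 1, so 20 is not a witness.
No listed base is a witness for 29.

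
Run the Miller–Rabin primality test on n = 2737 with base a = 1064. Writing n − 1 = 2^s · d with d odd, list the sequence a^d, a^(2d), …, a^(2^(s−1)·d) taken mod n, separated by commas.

2128, 1386, 2359, 560

n − 1 = 2736 = 2^4 · 171, so s = 4 and d = 171.
x_0 = 1064^171 mod 2737 = 2128.
x_1 = 2128^2 mod 2737 = 1386.
x_2 = 1386^2 mod 2737 = 2359.
x_3 = 2359^2 mod 2737 = 560.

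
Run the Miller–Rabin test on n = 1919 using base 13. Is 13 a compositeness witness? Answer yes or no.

n − 1 = 1918 = 2^1 · 959, so s = 1 and d = 959.
x_0 = 13^959 mod 1919 = 1040.
x_0 ∉ {1, 1918} and s = 1, so 13 is a Miller–Rabin witness and 1919 is composite.

yes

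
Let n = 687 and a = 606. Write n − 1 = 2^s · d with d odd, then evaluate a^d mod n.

n − 1 = 686 = 2^1 · 343, so s = 1 and d = 343.
Repeated squaring mod 687: 606^1 ≡ 606, 606^2 ≡ 378, 606^4 ≡ 675, 606^8 ≡ 144, 606^16 ≡ 126, 606^32 ≡ 75, 606^64 ≡ 129, 606^128 ≡ 153, 606^256 ≡ 51.
343 = 256 + 64 + 16 + 4 + 2 + 1, so 606^343 ≡ 51·129·126·675·378·606 ≡ 606 (mod 687).

606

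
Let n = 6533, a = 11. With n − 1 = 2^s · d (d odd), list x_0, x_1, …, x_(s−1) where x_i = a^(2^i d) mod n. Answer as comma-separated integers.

3571, 6158

n − 1 = 6532 = 2^2 · 1633, so s = 2 and d = 1633.
x_0 = 11^1633 mod 6533 = 3571.
x_1 = 3571^2 mod 6533 = 6158.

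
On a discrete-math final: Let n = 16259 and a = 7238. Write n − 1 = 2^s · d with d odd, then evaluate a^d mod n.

12626

n − 1 = 16258 = 2^1 · 8129, so s = 1 and d = 8129.
Repeated squaring mod 16259: 7238^1 ≡ 7238, 7238^2 ≡ 2146, 7238^4 ≡ 4019, 7238^8 ≡ 7174, 7238^16 ≡ 6541, 7238^32 ≡ 7252, 7238^64 ≡ 9898, 7238^128 ≡ 9929, 7238^256 ≡ 6724, 7238^512 ≡ 12156, 7238^1024 ≡ 6544, 7238^2048 ≡ 13989, 7238^4096 ≡ 15056.
8129 = 4096 + 2048 + 1024 + 512 + 256 + 128 + 64 + 1, so 7238^8129 ≡ 15056·13989·6544·12156·6724·9929·9898·7238 ≡ 12626 (mod 16259).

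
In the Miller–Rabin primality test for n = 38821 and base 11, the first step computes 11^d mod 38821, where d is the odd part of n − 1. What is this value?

21498

n − 1 = 38820 = 2^2 · 9705, so s = 2 and d = 9705.
11^9705 mod 38821 = 21498.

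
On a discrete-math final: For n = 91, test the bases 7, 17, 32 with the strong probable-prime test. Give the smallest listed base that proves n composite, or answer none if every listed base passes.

n − 1 = 90 = 2^1 · 45, so s = 1 and d = 45.
Base 7: x_0 = 7^45 mod 91 = 21. x_0 ∉ {1, 90} and s = 1, so 7 is a Miller–Rabin witness and 91 is composite.
Base 17: x_0 = 17^45 mod 91 = 90. x_0 = 90 ≡ −1, so 17 is not a witness.
Base 32: x_0 = 32^45 mod 91 = 57. x_0 ∉ {1, 90} and s = 1, so 32 is a Miller–Rabin witness and 91 is composite.
The smallest witness among the given bases is 7.

7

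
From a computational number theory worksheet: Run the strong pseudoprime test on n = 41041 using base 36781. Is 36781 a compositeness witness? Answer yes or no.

no

n − 1 = 41040 = 2^4 · 2565, so s = 4 and d = 2565.
Repeated squaring mod 41041: 36781^1 ≡ 36781, 36781^2 ≡ 7478, 36781^4 ≡ 22642, 36781^8 ≡ 17033, 36781^16 ≡ 4260, 36781^32 ≡ 7478, 36781^64 ≡ 22642, 36781^128 ≡ 17033, 36781^256 ≡ 4260, 36781^512 ≡ 7478, 36781^1024 ≡ 22642, 36781^2048 ≡ 17033.
2565 = 2048 + 512 + 4 + 1, so 36781^2565 ≡ 17033·7478·22642·36781 ≡ 41040 (mod 41041).
x_0 = 36781^2565 mod 41041 = 41040.
x_0 = 41040 ≡ −1, so 36781 is not a witness.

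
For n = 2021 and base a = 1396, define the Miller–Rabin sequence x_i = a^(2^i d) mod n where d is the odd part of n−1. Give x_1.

n − 1 = 2020 = 2^2 · 505, so s = 2 and d = 505.
x_0 = 1396^505 mod 2021 = 1138.
x_1 = 1138^2 mod 2021 = 1604.

1604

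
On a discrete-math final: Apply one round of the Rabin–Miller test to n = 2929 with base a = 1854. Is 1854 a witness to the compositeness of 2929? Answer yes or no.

yes

n − 1 = 2928 = 2^4 · 183, so s = 4 and d = 183.
x_0 = 1854^183 mod 2929 = 1307.
x_0 is neither 1 nor 2928, so continue squaring.
x_1 = 1307^2 mod 2929 = 642.
x_2 = 642^2 mod 2929 = 2104.
x_3 = 2104^2 mod 2929 = 1097.
Reached i = s−1 = 3 without hitting −1: 1854 is a Miller–Rabin witness and 2929 is composite.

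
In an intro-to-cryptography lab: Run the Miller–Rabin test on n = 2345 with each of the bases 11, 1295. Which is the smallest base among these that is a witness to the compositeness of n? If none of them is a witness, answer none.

n − 1 = 2344 = 2^3 · 293, so s = 3 and d = 293.
Base 11: x_0 = 11^293 mod 2345 = 1451. x_0 is neither 1 nor 2344, so continue squaring. x_1 = 1451^2 mod 2345 = 1936. x_2 = 1936^2 mod 2345 = 786. Reached i = s−1 = 2 without hitting −1: 11 is a Miller–Rabin witness and 2345 is composite.
Base 1295: x_0 = 1295^293 mod 2345 = 1890. x_0 is neither 1 nor 2344, so continue squaring. x_1 = 1890^2 mod 2345 = 665. x_2 = 665^2 mod 2345 = 1365. Reached i = s−1 = 2 without hitting −1: 1295 is a Miller–Rabin witness and 2345 is composite.
The smallest witness among the given bases is 11.

11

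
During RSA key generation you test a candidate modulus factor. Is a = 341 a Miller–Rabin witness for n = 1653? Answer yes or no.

no

n − 1 = 1652 = 2^2 · 413, so s = 2 and d = 413.
Repeated squaring mod 1653: 341^1 ≡ 341, 341^2 ≡ 571, 341^4 ≡ 400, 341^8 ≡ 1312, 341^16 ≡ 571, 341^32 ≡ 400, 341^64 ≡ 1312, 341^128 ≡ 571, 341^256 ≡ 400.
413 = 256 + 128 + 16 + 8 + 4 + 1, so 341^413 ≡ 400·571·571·1312·400·341 ≡ 1652 (mod 1653).
x_0 = 341^413 mod 1653 = 1652.
x_0 = 1652 ≡ −1, so 341 is not a witness.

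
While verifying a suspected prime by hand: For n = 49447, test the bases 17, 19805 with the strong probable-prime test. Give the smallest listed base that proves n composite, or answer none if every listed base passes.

17

n − 1 = 49446 = 2^1 · 24723, so s = 1 and d = 24723.
Base 17: x_0 = 17^24723 mod 49447 = 19614. x_0 ∉ {1, 49446} and s = 1, so 17 is a Miller–Rabin witness and 49447 is composite.
Base 19805: x_0 = 19805^24723 mod 49447 = 33580. x_0 ∉ {1, 49446} and s = 1, so 19805 is a Miller–Rabin witness and 49447 is composite.
The smallest witness among the given bases is 17.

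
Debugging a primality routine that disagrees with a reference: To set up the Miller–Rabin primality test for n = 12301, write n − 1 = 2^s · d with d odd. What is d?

Halving: 12300 → 6150 → 3075; 3075 is odd.
So 12300 = 2^2 · 3075.

3075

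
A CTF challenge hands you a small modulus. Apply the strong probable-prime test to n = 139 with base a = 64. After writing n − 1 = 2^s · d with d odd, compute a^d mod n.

1

n − 1 = 138 = 2^1 · 69, so s = 1 and d = 69.
64^69 mod 139 = 1.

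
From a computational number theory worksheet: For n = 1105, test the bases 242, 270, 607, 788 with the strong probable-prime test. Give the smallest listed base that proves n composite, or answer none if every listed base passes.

270

n − 1 = 1104 = 2^4 · 69, so s = 4 and d = 69.
Base 242: x_0 = 242^69 mod 1105 = 242. x_0 is neither 1 nor 1104, so continue squaring. x_1 = 242^2 mod 1105 = 1104. x_1 ≡ −1, so 242 is not a witness.
Base 270: x_0 = 270^69 mod 1105 = 155. x_0 is neither 1 nor 1104, so continue squaring. x_1 = 155^2 mod 1105 = 820. x_2 = 820^2 mod 1105 = 560. x_3 = 560^2 mod 1105 = 885. Reached i = s−1 = 3 without hitting −1: 270 is a Miller–Rabin witness and 1105 is composite.
Base 607: x_0 = 607^69 mod 1105 = 547. x_0 is neither 1 nor 1104, so continue squaring. x_1 = 547^2 mod 1105 = 859. x_2 = 859^2 mod 1105 = 846. x_3 = 846^2 mod 1105 = 781. Reached i = s−1 = 3 without hitting −1: 607 is a Miller–Rabin witness and 1105 is composite.
Base 788: x_0 = 788^69 mod 1105 = 398. x_0 is neither 1 nor 1104, so continue squaring. x_1 = 398^2 mod 1105 = 389. x_2 = 389^2 mod 1105 = 1041. x_3 = 1041^2 mod 1105 = 781. Reached i = s−1 = 3 without hitting −1: 788 is a Miller–Rabin witness and 1105 is composite.
The smallest witness among the given bases is 270.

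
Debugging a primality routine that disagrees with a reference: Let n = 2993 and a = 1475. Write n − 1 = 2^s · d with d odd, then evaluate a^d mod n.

n − 1 = 2992 = 2^4 · 187, so s = 4 and d = 187.
By repeated squaring, 1475^187 ≡ 2746 (mod 2993).

2746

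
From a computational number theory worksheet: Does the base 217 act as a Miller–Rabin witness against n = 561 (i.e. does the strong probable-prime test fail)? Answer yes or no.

yes

n − 1 = 560 = 2^4 · 35, so s = 4 and d = 35.
x_0 = 217^35 mod 561 = 208.
x_0 is neither 1 nor 560, so continue squaring.
x_1 = 208^2 mod 561 = 67.
x_2 = 67^2 mod 561 = 1.
x_2 = 1 but x_1 ≠ ±1, a nontrivial square root of 1 — 217 is a witness and 561 is composite.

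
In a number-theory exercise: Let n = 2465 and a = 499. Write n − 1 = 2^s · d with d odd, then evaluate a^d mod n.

724

n − 1 = 2464 = 2^5 · 77, so s = 5 and d = 77.
By repeated squaring, 499^77 ≡ 724 (mod 2465).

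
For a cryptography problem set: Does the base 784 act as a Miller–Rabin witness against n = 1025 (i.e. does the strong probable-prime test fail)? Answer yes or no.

n − 1 = 1024 = 2^10 · 1, so s = 10 and d = 1.
x_0 = 784^1 mod 1025 = 784.
x_0 is neither 1 nor 1024, so continue squaring.
x_1 = 784^2 mod 1025 = 681.
x_2 = 681^2 mod 1025 = 461.
x_3 = 461^2 mod 1025 = 346.
x_4 = 346^2 mod 1025 = 816.
x_5 = 816^2 mod 1025 = 631.
x_6 = 631^2 mod 1025 = 461.
x_7 = 461^2 mod 1025 = 346.
x_8 = 346^2 mod 1025 = 816.
x_9 = 816^2 mod 1025 = 631.
Reached i = s−1 = 9 without hitting −1: 784 is a Miller–Rabin witness and 1025 is composite.

yes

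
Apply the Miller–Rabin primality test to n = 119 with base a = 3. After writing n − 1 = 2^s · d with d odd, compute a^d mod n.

n − 1 = 118 = 2^1 · 59, so s = 1 and d = 59.
Repeated squaring mod 119: 3^1 ≡ 3, 3^2 ≡ 9, 3^4 ≡ 81, 3^8 ≡ 16, 3^16 ≡ 18, 3^32 ≡ 86.
59 = 32 + 16 + 8 + 2 + 1, so 3^59 ≡ 86·18·16·9·3 ≡ 75 (mod 119).

75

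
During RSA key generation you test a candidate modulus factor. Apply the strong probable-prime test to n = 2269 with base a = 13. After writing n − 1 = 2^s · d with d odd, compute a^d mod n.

n − 1 = 2268 = 2^2 · 567, so s = 2 and d = 567.
Repeated squaring mod 2269: 13^1 ≡ 13, 13^2 ≡ 169, 13^4 ≡ 1333, 13^8 ≡ 262, 13^16 ≡ 574, 13^32 ≡ 471, 13^64 ≡ 1748, 13^128 ≡ 1430, 13^256 ≡ 531, 13^512 ≡ 605.
567 = 512 + 32 + 16 + 4 + 2 + 1, so 13^567 ≡ 605·471·574·1333·169·13 ≡ 982 (mod 2269).

982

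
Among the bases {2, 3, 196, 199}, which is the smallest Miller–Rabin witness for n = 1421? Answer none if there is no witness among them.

n − 1 = 1420 = 2^2 · 355, so s = 2 and d = 355.
Base 2: x_0 = 2^355 mod 1421 = 1360. x_0 is neither 1 nor 1420, so continue squaring. x_1 = 1360^2 mod 1421 = 879. Reached i = s−1 = 1 without hitting −1: 2 is a Miller–Rabin witness and 1421 is composite.
Base 3: x_0 = 3^355 mod 1421 = 1410. x_0 is neither 1 nor 1420, so continue squaring. x_1 = 1410^2 mod 1421 = 121. Reached i = s−1 = 1 without hitting −1: 3 is a Miller–Rabin witness and 1421 is composite.
Base 196: x_0 = 196^355 mod 1421 = 245. x_0 is neither 1 nor 1420, so continue squaring. x_1 = 245^2 mod 1421 = 343. Reached i = s−1 = 1 without hitting −1: 196 is a Miller–Rabin witness and 1421 is composite.
Base 199: x_0 = 199^355 mod 1421 = 136. x_0 is neither 1 nor 1420, so continue squaring. x_1 = 136^2 mod 1421 = 23. Reached i = s−1 = 1 without hitting −1: 199 is a Miller–Rabin witness and 1421 is composite.
The smallest witness among the given bases is 2.

2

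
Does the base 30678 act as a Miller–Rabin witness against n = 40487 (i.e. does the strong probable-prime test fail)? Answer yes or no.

no

n − 1 = 40486 = 2^1 · 20243, so s = 1 and d = 20243.
Repeated squaring mod 40487: 30678^1 ≡ 30678, 30678^2 ≡ 19369, 30678^4 ≡ 5619, 30678^8 ≡ 33788, 30678^16 ≡ 17005, 30678^32 ≡ 11871, 30678^64 ≡ 25881, 30678^128 ≡ 9233, 30678^256 ≡ 23154, 30678^512 ≡ 19349, 30678^1024 ≡ 512, 30678^2048 ≡ 19222, 30678^4096 ≡ 922, 30678^8192 ≡ 40344, 30678^16384 ≡ 20449.
20243 = 16384 + 2048 + 1024 + 512 + 256 + 16 + 2 + 1, so 30678^20243 ≡ 20449·19222·512·19349·23154·17005·19369·30678 ≡ 40486 (mod 40487).
x_0 = 30678^20243 mod 40487 = 40486.
x_0 = 40486 ≡ −1, so 30678 is not a witness.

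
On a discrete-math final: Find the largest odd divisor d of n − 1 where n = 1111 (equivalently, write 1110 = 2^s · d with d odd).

555

Halving: 1110 → 555; 555 is odd.
So 1110 = 2^1 · 555.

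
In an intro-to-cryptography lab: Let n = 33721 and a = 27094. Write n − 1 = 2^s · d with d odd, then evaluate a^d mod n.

n − 1 = 33720 = 2^3 · 4215, so s = 3 and d = 4215.
27094^4215 mod 33721 = 5338.

5338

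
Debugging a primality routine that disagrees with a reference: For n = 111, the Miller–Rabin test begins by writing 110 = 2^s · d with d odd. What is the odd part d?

Halving: 110 → 55; 55 is odd.
So 110 = 2^1 · 55.

55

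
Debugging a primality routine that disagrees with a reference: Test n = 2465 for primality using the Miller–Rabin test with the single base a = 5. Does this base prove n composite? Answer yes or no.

yes

n − 1 = 2464 = 2^5 · 77, so s = 5 and d = 77.
x_0 = 5^77 mod 2465 = 2145.
x_0 is neither 1 nor 2464, so continue squaring.
x_1 = 2145^2 mod 2465 = 1335.
x_2 = 1335^2 mod 2465 = 30.
x_3 = 30^2 mod 2465 = 900.
x_4 = 900^2 mod 2465 = 1480.
Reached i = s−1 = 4 without hitting −1: 5 is a Miller–Rabin witness and 2465 is composite.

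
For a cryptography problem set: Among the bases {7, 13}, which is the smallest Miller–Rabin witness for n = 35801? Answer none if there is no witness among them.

none

n − 1 = 35800 = 2^3 · 4475, so s = 3 and d = 4475.
Base 7: x_0 = 7^4475 mod 35801 = 35417. x_0 is neither 1 nor 35800, so continue squaring. x_1 = 35417^2 mod 35801 = 4252. x_2 = 4252^2 mod 35801 = 35800. x_2 ≡ −1, so 7 is not a witness.
Base 13: x_0 = 13^4475 mod 35801 = 31549. x_0 is neither 1 nor 35800, so continue squaring. x_1 = 31549^2 mod 35801 = 35800. x_1 ≡ −1, so 13 is not a witness.
No listed base is a witness for 35801.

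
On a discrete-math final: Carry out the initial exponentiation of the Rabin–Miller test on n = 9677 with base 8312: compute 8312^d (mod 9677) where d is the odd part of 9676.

n − 1 = 9676 = 2^2 · 2419, so s = 2 and d = 2419.
8312^2419 mod 9677 = 9676.

9676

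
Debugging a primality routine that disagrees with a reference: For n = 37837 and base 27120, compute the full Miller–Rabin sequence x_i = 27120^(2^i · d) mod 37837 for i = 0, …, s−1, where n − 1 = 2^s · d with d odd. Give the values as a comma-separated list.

n − 1 = 37836 = 2^2 · 9459, so s = 2 and d = 9459.
x_0 = 27120^9459 mod 37837 = 5995.
x_1 = 5995^2 mod 37837 = 32712.

5995, 32712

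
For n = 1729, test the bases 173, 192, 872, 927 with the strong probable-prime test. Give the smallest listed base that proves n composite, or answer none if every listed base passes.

none

n − 1 = 1728 = 2^6 · 27, so s = 6 and d = 27.
Base 173: x_0 = 173^27 mod 1729 = 1728. x_0 = 1728 ≡ −1, so 173 is not a witness.
Base 192: x_0 = 192^27 mod 1729 = 1728. x_0 = 1728 ≡ −1, so 192 is not a witness.
Base 872: x_0 = 872^27 mod 1729 = 1. x_0 = 1, so 872 is not a witness.
Base 927: x_0 = 927^27 mod 1729 = 1728. x_0 = 1728 ≡ −1, so 927 is not a witness.
No listed base is a witness for 1729.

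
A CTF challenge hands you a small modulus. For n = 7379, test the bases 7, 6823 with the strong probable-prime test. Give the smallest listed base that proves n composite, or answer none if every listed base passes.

n − 1 = 7378 = 2^1 · 3689, so s = 1 and d = 3689.
Base 7: x_0 = 7^3689 mod 7379 = 65. x_0 ∉ {1, 7378} and s = 1, so 7 is a Miller–Rabin witness and 7379 is composite.
Base 6823: x_0 = 6823^3689 mod 7379 = 6690. x_0 ∉ {1, 7378} and s = 1, so 6823 is a Miller–Rabin witness and 7379 is composite.
The smallest witness among the given bases is 7.

7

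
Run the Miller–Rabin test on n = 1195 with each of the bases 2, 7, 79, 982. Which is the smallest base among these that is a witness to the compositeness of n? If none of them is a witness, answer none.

n − 1 = 1194 = 2^1 · 597, so s = 1 and d = 597.
Base 2: x_0 = 2^597 mod 1195 = 482. x_0 ∉ {1, 1194} and s = 1, so 2 is a Miller–Rabin witness and 1195 is composite.
Base 7: x_0 = 7^597 mod 1195 = 907. x_0 ∉ {1, 1194} and s = 1, so 7 is a Miller–Rabin witness and 1195 is composite.
Base 79: x_0 = 79^597 mod 1195 = 929. x_0 ∉ {1, 1194} and s = 1, so 79 is a Miller–Rabin witness and 1195 is composite.
Base 982: x_0 = 982^597 mod 1195 = 997. x_0 ∉ {1, 1194} and s = 1, so 982 is a Miller–Rabin witness and 1195 is composite.
The smallest witness among the given bases is 2.

2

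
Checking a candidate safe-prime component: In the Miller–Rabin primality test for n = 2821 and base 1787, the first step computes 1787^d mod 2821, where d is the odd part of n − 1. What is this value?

2605

n − 1 = 2820 = 2^2 · 705, so s = 2 and d = 705.
Repeated squaring mod 2821: 1787^1 ≡ 1787, 1787^2 ≡ 2818, 1787^4 ≡ 9, 1787^8 ≡ 81, 1787^16 ≡ 919, 1787^32 ≡ 1082, 1787^64 ≡ 9, 1787^128 ≡ 81, 1787^256 ≡ 919, 1787^512 ≡ 1082.
705 = 512 + 128 + 64 + 1, so 1787^705 ≡ 1082·81·9·1787 ≡ 2605 (mod 2821).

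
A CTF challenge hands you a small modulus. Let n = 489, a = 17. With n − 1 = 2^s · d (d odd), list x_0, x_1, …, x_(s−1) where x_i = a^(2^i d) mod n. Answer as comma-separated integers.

191, 295, 472

n − 1 = 488 = 2^3 · 61, so s = 3 and d = 61.
x_0 = 17^61 mod 489 = 191.
x_1 = 191^2 mod 489 = 295.
x_2 = 295^2 mod 489 = 472.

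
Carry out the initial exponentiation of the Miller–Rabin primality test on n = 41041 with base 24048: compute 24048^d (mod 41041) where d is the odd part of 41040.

n − 1 = 41040 = 2^4 · 2565, so s = 4 and d = 2565.
Repeated squaring mod 41041: 24048^1 ≡ 24048, 24048^2 ≡ 38614, 24048^4 ≡ 21466, 24048^8 ≡ 21849, 24048^16 ≡ 30930, 24048^32 ≡ 40231, 24048^64 ≡ 40485, 24048^128 ≡ 21849, 24048^256 ≡ 30930, 24048^512 ≡ 40231, 24048^1024 ≡ 40485, 24048^2048 ≡ 21849.
2565 = 2048 + 512 + 4 + 1, so 24048^2565 ≡ 21849·40231·21466·24048 ≡ 31338 (mod 41041).

31338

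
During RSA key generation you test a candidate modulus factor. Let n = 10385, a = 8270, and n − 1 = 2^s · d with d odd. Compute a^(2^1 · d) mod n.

4660

n − 1 = 10384 = 2^4 · 649, so s = 4 and d = 649.
x_0 = 8270^649 mod 10385 = 6930.
x_1 = 6930^2 mod 10385 = 4660.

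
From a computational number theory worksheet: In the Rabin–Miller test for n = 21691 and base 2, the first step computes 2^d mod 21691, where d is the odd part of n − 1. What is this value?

n − 1 = 21690 = 2^1 · 10845, so s = 1 and d = 10845.
2^10845 mod 21691 = 10867.

10867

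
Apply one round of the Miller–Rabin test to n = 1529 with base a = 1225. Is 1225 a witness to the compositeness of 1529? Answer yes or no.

n − 1 = 1528 = 2^3 · 191, so s = 3 and d = 191.
x_0 = 1225^191 mod 1529 = 708.
x_0 is neither 1 nor 1528, so continue squaring.
x_1 = 708^2 mod 1529 = 1281.
x_2 = 1281^2 mod 1529 = 344.
Reached i = s−1 = 2 without hitting −1: 1225 is a Miller–Rabin witness and 1529 is composite.

yes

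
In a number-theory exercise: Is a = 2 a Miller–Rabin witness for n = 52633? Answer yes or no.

n − 1 = 52632 = 2^3 · 6579, so s = 3 and d = 6579.
x_0 = 2^6579 mod 52633 = 1.
x_0 = 1, so 2 is not a witness.

no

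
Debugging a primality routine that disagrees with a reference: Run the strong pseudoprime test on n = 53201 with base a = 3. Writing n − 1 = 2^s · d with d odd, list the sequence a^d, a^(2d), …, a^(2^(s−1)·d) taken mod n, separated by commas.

n − 1 = 53200 = 2^4 · 3325, so s = 4 and d = 3325.
x_0 = 3^3325 mod 53201 = 36866.
x_1 = 36866^2 mod 53201 = 29210.
x_2 = 29210^2 mod 53201 = 39663.
x_3 = 39663^2 mod 53201 = 53200.

36866, 29210, 39663, 53200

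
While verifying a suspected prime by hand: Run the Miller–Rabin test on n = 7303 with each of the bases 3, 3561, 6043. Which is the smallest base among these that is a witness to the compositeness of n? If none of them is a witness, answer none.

3

n − 1 = 7302 = 2^1 · 3651, so s = 1 and d = 3651.
Base 3: x_0 = 3^3651 mod 7303 = 3127. x_0 ∉ {1, 7302} and s = 1, so 3 is a Miller–Rabin witness and 7303 is composite.
Base 3561: x_0 = 3561^3651 mod 7303 = 5357. x_0 ∉ {1, 7302} and s = 1, so 3561 is a Miller–Rabin witness and 7303 is composite.
Base 6043: x_0 = 6043^3651 mod 7303 = 3157. x_0 ∉ {1, 7302} and s = 1, so 6043 is a Miller–Rabin witness and 7303 is composite.
The smallest witness among the given bases is 3.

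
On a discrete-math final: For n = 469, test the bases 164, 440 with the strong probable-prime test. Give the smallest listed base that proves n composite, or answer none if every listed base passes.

n − 1 = 468 = 2^2 · 117, so s = 2 and d = 117.
Base 164: x_0 = 164^117 mod 469 = 468. x_0 = 468 ≡ −1, so 164 is not a witness.
Base 440: x_0 = 440^117 mod 469 = 468. x_0 = 468 ≡ −1, so 440 is not a witness.
No listed base is a witness for 469.

none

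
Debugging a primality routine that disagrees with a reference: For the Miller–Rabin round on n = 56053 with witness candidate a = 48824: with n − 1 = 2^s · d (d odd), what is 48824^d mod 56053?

14675

n − 1 = 56052 = 2^2 · 14013, so s = 2 and d = 14013.
48824^14013 mod 56053 = 14675.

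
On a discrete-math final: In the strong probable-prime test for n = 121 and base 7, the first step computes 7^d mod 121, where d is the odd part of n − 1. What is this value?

n − 1 = 120 = 2^3 · 15, so s = 3 and d = 15.
By repeated squaring, 7^15 ≡ 87 (mod 121).

87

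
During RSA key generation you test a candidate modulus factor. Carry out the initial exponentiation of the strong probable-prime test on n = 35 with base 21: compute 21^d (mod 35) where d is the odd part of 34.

21

n − 1 = 34 = 2^1 · 17, so s = 1 and d = 17.
Repeated squaring mod 35: 21^1 ≡ 21, 21^2 ≡ 21, 21^4 ≡ 21, 21^8 ≡ 21, 21^16 ≡ 21.
17 = 16 + 1, so 21^17 ≡ 21·21 ≡ 21 (mod 35).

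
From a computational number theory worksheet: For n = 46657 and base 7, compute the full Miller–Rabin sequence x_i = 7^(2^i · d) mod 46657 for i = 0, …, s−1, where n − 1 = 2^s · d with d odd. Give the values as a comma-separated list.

n − 1 = 46656 = 2^6 · 729, so s = 6 and d = 729.
x_0 = 7^729 mod 46657 = 31858.
x_1 = 31858^2 mod 46657 = 2443.
x_2 = 2443^2 mod 46657 = 42810.
x_3 = 42810^2 mod 46657 = 9140.
x_4 = 9140^2 mod 46657 = 23570.
x_5 = 23570^2 mod 46657 = 1.

31858, 2443, 42810, 9140, 23570, 1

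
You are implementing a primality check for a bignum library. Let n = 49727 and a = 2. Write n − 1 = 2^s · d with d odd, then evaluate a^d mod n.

n − 1 = 49726 = 2^1 · 24863, so s = 1 and d = 24863.
2^24863 mod 49727 = 1.

1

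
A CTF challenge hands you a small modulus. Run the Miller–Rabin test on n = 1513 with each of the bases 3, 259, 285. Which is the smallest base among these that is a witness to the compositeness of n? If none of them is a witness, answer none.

3

n − 1 = 1512 = 2^3 · 189, so s = 3 and d = 189.
Base 3: x_0 = 3^189 mod 1513 = 1134. x_0 is neither 1 nor 1512, so continue squaring. x_1 = 1134^2 mod 1513 = 1419. x_2 = 1419^2 mod 1513 = 1271. Reached i = s−1 = 2 without hitting −1: 3 is a Miller–Rabin witness and 1513 is composite.
Base 259: x_0 = 259^189 mod 1513 = 1449. x_0 is neither 1 nor 1512, so continue squaring. x_1 = 1449^2 mod 1513 = 1070. x_2 = 1070^2 mod 1513 = 1072. Reached i = s−1 = 2 without hitting −1: 259 is a Miller–Rabin witness and 1513 is composite.
Base 285: x_0 = 285^189 mod 1513 = 336. x_0 is neither 1 nor 1512, so continue squaring. x_1 = 336^2 mod 1513 = 934. x_2 = 934^2 mod 1513 = 868. Reached i = s−1 = 2 without hitting −1: 285 is a Miller–Rabin witness and 1513 is composite.
The smallest witness among the given bases is 3.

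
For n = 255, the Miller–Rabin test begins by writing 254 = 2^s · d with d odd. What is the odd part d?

127

Halving: 254 → 127; 127 is odd.
So 254 = 2^1 · 127.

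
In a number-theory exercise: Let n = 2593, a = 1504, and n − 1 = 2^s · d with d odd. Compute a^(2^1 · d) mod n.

n − 1 = 2592 = 2^5 · 81, so s = 5 and d = 81.
By repeated squaring, 1504^81 ≡ 2568 (mod 2593).
x_0 = 2568.
x_1 = 2568^2 mod 2593 = 625.

625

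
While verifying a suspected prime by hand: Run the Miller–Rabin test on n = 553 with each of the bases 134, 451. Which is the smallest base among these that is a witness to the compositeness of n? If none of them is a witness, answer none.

none

n − 1 = 552 = 2^3 · 69, so s = 3 and d = 69.
Base 134: x_0 = 134^69 mod 553 = 1. x_0 = 1, so 134 is not a witness.
Base 451: x_0 = 451^69 mod 553 = 552. x_0 = 552 ≡ −1, so 451 is not a witness.
No listed base is a witness for 553.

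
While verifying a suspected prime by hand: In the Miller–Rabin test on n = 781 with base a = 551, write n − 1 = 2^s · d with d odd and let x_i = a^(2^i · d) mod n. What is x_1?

1

n − 1 = 780 = 2^2 · 195, so s = 2 and d = 195.
x_0 = 551^195 mod 781 = 1.
x_1 = 1^2 mod 781 = 1.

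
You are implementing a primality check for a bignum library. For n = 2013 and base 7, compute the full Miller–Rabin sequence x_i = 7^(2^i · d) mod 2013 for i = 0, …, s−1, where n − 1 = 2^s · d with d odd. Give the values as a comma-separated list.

871, 1753

n − 1 = 2012 = 2^2 · 503, so s = 2 and d = 503.
x_0 = 7^503 mod 2013 = 871.
x_1 = 871^2 mod 2013 = 1753.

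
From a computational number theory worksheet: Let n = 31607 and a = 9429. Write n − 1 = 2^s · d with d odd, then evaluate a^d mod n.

n − 1 = 31606 = 2^1 · 15803, so s = 1 and d = 15803.
Repeated squaring mod 31607: 9429^1 ≡ 9429, 9429^2 ≡ 27157, 9429^4 ≡ 16518, 9429^8 ≡ 12700, 9429^16 ≡ 31086, 9429^32 ≡ 18585, 9429^64 ≡ 929, 9429^128 ≡ 9652, 9429^256 ≡ 15275, 9429^512 ≡ 2751, 9429^1024 ≡ 13928, 9429^2048 ≡ 17025, 9429^4096 ≡ 14435, 9429^8192 ≡ 15881.
15803 = 8192 + 4096 + 2048 + 1024 + 256 + 128 + 32 + 16 + 8 + 2 + 1, so 9429^15803 ≡ 15881·14435·17025·13928·15275·9652·18585·31086·12700·27157·9429 ≡ 1 (mod 31607).

1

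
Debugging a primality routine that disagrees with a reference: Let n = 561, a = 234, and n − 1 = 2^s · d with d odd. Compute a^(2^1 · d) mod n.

n − 1 = 560 = 2^4 · 35, so s = 4 and d = 35.
x_0 = 234^35 mod 561 = 276.
x_1 = 276^2 mod 561 = 441.

441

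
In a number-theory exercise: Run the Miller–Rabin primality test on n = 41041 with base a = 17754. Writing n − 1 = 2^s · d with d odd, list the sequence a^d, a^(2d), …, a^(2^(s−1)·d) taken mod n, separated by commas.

n − 1 = 41040 = 2^4 · 2565, so s = 4 and d = 2565.
x_0 = 17754^2565 mod 41041 = 18656.
x_1 = 18656^2 mod 41041 = 18656.
x_2 = 18656^2 mod 41041 = 18656.
x_3 = 18656^2 mod 41041 = 18656.

18656, 18656, 18656, 18656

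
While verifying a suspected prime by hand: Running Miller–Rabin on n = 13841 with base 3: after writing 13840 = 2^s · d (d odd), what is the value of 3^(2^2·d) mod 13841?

11578

n − 1 = 13840 = 2^4 · 865, so s = 4 and d = 865.
x_0 = 3^865 mod 13841 = 9078.
x_1 = 9078^2 mod 13841 = 770.
x_2 = 770^2 mod 13841 = 11578.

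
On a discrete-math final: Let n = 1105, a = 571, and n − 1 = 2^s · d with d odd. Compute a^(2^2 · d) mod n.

1041

n − 1 = 1104 = 2^4 · 69, so s = 4 and d = 69.
x_0 = 571^69 mod 1105 = 1026.
x_1 = 1026^2 mod 1105 = 716.
x_2 = 716^2 mod 1105 = 1041.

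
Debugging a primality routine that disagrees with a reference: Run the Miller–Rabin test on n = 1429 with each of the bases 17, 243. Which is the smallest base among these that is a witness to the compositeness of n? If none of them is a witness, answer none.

none

n − 1 = 1428 = 2^2 · 357, so s = 2 and d = 357.
Base 17: x_0 = 17^357 mod 1429 = 1428. x_0 = 1428 ≡ −1, so 17 is not a witness.
Base 243: x_0 = 243^357 mod 1429 = 1428. x_0 = 1428 ≡ −1, so 243 is not a witness.
No listed base is a witness for 1429.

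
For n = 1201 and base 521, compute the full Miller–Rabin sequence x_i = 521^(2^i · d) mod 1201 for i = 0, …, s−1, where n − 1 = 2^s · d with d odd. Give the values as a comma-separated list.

n − 1 = 1200 = 2^4 · 75, so s = 4 and d = 75.
x_0 = 521^75 mod 1201 = 909.
x_1 = 909^2 mod 1201 = 1194.
x_2 = 1194^2 mod 1201 = 49.
x_3 = 49^2 mod 1201 = 1200.

909, 1194, 49, 1200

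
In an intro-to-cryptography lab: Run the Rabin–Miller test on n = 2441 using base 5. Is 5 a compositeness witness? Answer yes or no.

no

n − 1 = 2440 = 2^3 · 305, so s = 3 and d = 305.
x_0 = 5^305 mod 2441 = 1.
x_0 = 1, so 5 is not a witness.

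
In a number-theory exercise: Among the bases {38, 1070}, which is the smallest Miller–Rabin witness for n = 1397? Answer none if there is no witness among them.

n − 1 = 1396 = 2^2 · 349, so s = 2 and d = 349.
Base 38: x_0 = 38^349 mod 1397 = 581. x_0 is neither 1 nor 1396, so continue squaring. x_1 = 581^2 mod 1397 = 884. Reached i = s−1 = 1 without hitting −1: 38 is a Miller–Rabin witness and 1397 is composite.
Base 1070: x_0 = 1070^349 mod 1397 = 851. x_0 is neither 1 nor 1396, so continue squaring. x_1 = 851^2 mod 1397 = 555. Reached i = s−1 = 1 without hitting −1: 1070 is a Miller–Rabin witness and 1397 is composite.
The smallest witness among the given bases is 38.

38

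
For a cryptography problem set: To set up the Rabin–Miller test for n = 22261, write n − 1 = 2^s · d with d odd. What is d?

5565

Halving: 22260 → 11130 → 5565; 5565 is odd.
So 22260 = 2^2 · 5565.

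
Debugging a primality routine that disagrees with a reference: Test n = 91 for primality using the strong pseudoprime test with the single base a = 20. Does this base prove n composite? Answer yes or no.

n − 1 = 90 = 2^1 · 45, so s = 1 and d = 45.
x_0 = 20^45 mod 91 = 34.
x_0 ∉ {1, 90} and s = 1, so 20 is a Miller–Rabin witness and 91 is composite.

yes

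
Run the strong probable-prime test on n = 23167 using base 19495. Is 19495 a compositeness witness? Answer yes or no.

n − 1 = 23166 = 2^1 · 11583, so s = 1 and d = 11583.
x_0 = 19495^11583 mod 23167 = 1.
x_0 = 1, so 19495 is not a witness.

no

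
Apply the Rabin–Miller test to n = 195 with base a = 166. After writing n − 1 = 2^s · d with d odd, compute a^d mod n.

n − 1 = 194 = 2^1 · 97, so s = 1 and d = 97.
Repeated squaring mod 195: 166^1 ≡ 166, 166^2 ≡ 61, 166^4 ≡ 16, 166^8 ≡ 61, 166^16 ≡ 16, 166^32 ≡ 61, 166^64 ≡ 16.
97 = 64 + 32 + 1, so 166^97 ≡ 16·61·166 ≡ 166 (mod 195).

166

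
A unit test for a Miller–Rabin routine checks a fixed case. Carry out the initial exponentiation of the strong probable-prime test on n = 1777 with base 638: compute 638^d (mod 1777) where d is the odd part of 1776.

n − 1 = 1776 = 2^4 · 111, so s = 4 and d = 111.
Repeated squaring mod 1777: 638^1 ≡ 638, 638^2 ≡ 111, 638^4 ≡ 1659, 638^8 ≡ 1485, 638^16 ≡ 1745, 638^32 ≡ 1024, 638^64 ≡ 146.
111 = 64 + 32 + 8 + 4 + 2 + 1, so 638^111 ≡ 146·1024·1485·1659·111·638 ≡ 1002 (mod 1777).

1002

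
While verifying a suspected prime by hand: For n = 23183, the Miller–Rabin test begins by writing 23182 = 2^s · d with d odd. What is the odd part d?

Halving: 23182 → 11591; 11591 is odd.
So 23182 = 2^1 · 11591.

11591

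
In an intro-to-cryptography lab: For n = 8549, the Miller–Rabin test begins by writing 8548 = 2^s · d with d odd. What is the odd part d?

2137

Halving: 8548 → 4274 → 2137; 2137 is odd.
So 8548 = 2^2 · 2137.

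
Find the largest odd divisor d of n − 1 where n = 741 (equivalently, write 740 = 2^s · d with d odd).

Halving: 740 → 370 → 185; 185 is odd.
So 740 = 2^2 · 185.

185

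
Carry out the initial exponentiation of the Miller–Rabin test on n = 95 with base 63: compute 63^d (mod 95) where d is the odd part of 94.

n − 1 = 94 = 2^1 · 47, so s = 1 and d = 47.
Repeated squaring mod 95: 63^1 ≡ 63, 63^2 ≡ 74, 63^4 ≡ 61, 63^8 ≡ 16, 63^16 ≡ 66, 63^32 ≡ 81.
47 = 32 + 8 + 4 + 2 + 1, so 63^47 ≡ 81·16·61·74·63 ≡ 17 (mod 95).

17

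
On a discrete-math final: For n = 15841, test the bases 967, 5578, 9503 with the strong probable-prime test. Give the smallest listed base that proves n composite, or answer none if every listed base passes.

n − 1 = 15840 = 2^5 · 495, so s = 5 and d = 495.
Base 967: x_0 = 967^495 mod 15841 = 2262. x_0 is neither 1 nor 15840, so continue squaring. x_1 = 2262^2 mod 15841 = 1. x_1 = 1 but x_0 ≠ ±1, a nontrivial square root of 1 — 967 is a witness and 15841 is composite.
Base 5578: x_0 = 5578^495 mod 15841 = 6726. x_0 is neither 1 nor 15840, so continue squaring. x_1 = 6726^2 mod 15841 = 13021. x_2 = 13021^2 mod 15841 = 218. x_3 = 218^2 mod 15841 = 1. x_3 = 1 but x_2 ≠ ±1, a nontrivial square root of 1 — 5578 is a witness and 15841 is composite.
Base 9503: x_0 = 9503^495 mod 15841 = 11159. x_0 is neither 1 nor 15840, so continue squaring. x_1 = 11159^2 mod 15841 = 13021. x_2 = 13021^2 mod 15841 = 218. x_3 = 218^2 mod 15841 = 1. x_3 = 1 but x_2 ≠ ±1, a nontrivial square root of 1 — 9503 is a witness and 15841 is composite.
The smallest witness among the given bases is 967.

967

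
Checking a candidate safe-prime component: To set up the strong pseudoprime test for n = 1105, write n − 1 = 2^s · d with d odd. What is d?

Halving: 1104 → 552 → 276 → 138 → 69; 69 is odd.
So 1104 = 2^4 · 69.

69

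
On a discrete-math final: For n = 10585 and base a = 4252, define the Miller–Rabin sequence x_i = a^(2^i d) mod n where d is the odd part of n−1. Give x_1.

n − 1 = 10584 = 2^3 · 1323, so s = 3 and d = 1323.
x_0 = 4252^1323 mod 10585 = 8978.
x_1 = 8978^2 mod 10585 = 10294.

10294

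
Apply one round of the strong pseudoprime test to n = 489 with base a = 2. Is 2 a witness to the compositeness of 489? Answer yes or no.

yes

n − 1 = 488 = 2^3 · 61, so s = 3 and d = 61.
x_0 = 2^61 mod 489 = 272.
x_0 is neither 1 nor 488, so continue squaring.
x_1 = 272^2 mod 489 = 145.
x_2 = 145^2 mod 489 = 487.
Reached i = s−1 = 2 without hitting −1: 2 is a Miller–Rabin witness and 489 is composite.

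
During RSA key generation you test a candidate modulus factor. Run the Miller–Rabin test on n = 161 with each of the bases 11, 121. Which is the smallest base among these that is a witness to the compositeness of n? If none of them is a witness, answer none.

n − 1 = 160 = 2^5 · 5, so s = 5 and d = 5.
Base 11: x_0 = 11^5 mod 161 = 51. x_0 is neither 1 nor 160, so continue squaring. x_1 = 51^2 mod 161 = 25. x_2 = 25^2 mod 161 = 142. x_3 = 142^2 mod 161 = 39. x_4 = 39^2 mod 161 = 72. Reached i = s−1 = 4 without hitting −1: 11 is a Miller–Rabin witness and 161 is composite.
Base 121: x_0 = 121^5 mod 161 = 25. x_0 is neither 1 nor 160, so continue squaring. x_1 = 25^2 mod 161 = 142. x_2 = 142^2 mod 161 = 39. x_3 = 39^2 mod 161 = 72. x_4 = 72^2 mod 161 = 32. Reached i = s−1 = 4 without hitting −1: 121 is a Miller–Rabin witness and 161 is composite.
The smallest witness among the given bases is 11.

11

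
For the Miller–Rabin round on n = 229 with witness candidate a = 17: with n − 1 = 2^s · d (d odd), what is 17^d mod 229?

1

n − 1 = 228 = 2^2 · 57, so s = 2 and d = 57.
17^57 mod 229 = 1.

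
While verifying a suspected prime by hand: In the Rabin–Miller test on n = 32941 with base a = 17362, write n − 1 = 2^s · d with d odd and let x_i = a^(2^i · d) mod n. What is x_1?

n − 1 = 32940 = 2^2 · 8235, so s = 2 and d = 8235.
By repeated squaring, 17362^8235 ≡ 31837 (mod 32941).
x_0 = 31837.
x_1 = 31837^2 mod 32941 = 32940.

32940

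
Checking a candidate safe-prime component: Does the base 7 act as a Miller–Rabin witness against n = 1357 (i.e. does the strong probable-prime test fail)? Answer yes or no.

yes

n − 1 = 1356 = 2^2 · 339, so s = 2 and d = 339.
x_0 = 7^339 mod 1357 = 84.
x_0 is neither 1 nor 1356, so continue squaring.
x_1 = 84^2 mod 1357 = 271.
Reached i = s−1 = 1 without hitting −1: 7 is a Miller–Rabin witness and 1357 is composite.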